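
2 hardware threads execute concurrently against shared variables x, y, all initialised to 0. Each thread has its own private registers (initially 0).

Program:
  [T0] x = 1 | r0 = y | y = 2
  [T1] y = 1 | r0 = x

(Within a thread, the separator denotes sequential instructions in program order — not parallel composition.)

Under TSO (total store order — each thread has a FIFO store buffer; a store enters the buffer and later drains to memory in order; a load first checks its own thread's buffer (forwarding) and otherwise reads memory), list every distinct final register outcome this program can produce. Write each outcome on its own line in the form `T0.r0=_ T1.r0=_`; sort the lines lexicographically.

T0.r0=0 T1.r0=0
T0.r0=0 T1.r0=1
T0.r0=1 T1.r0=0
T0.r0=1 T1.r0=1

outcome vector order: (T0.r0,T1.r0)
|TSO outcomes| = 4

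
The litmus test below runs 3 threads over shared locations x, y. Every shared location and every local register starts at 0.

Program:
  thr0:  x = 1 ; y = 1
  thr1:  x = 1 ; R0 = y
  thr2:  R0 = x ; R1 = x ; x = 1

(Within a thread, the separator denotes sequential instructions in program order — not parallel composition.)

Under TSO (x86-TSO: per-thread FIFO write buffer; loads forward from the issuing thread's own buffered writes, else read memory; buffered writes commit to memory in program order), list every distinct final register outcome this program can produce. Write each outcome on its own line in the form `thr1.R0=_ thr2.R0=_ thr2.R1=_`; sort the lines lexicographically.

thr1.R0=0 thr2.R0=0 thr2.R1=0
thr1.R0=0 thr2.R0=0 thr2.R1=1
thr1.R0=0 thr2.R0=1 thr2.R1=1
thr1.R0=1 thr2.R0=0 thr2.R1=0
thr1.R0=1 thr2.R0=0 thr2.R1=1
thr1.R0=1 thr2.R0=1 thr2.R1=1

outcome vector order: (thr1.R0,thr2.R0,thr2.R1)
|TSO outcomes| = 6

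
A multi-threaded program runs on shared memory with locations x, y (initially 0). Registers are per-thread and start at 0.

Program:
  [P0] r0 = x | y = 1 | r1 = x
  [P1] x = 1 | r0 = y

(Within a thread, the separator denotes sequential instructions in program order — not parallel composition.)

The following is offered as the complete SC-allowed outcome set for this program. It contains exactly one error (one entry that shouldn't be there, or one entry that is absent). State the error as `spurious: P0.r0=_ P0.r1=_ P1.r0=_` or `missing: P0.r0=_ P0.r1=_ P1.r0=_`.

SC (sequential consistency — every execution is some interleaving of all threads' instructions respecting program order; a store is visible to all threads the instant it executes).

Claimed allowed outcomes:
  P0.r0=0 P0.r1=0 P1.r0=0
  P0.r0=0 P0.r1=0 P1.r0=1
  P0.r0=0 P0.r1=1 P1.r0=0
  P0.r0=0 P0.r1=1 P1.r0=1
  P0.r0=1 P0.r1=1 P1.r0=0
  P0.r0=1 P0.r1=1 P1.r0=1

spurious: P0.r0=0 P0.r1=0 P1.r0=0

outcome vector order: (P0.r0,P0.r1,P1.r0)
under SC → (0,0,1), (0,1,0), (0,1,1), (1,1,0), (1,1,1)
claimed∖SC = {(0,0,0)}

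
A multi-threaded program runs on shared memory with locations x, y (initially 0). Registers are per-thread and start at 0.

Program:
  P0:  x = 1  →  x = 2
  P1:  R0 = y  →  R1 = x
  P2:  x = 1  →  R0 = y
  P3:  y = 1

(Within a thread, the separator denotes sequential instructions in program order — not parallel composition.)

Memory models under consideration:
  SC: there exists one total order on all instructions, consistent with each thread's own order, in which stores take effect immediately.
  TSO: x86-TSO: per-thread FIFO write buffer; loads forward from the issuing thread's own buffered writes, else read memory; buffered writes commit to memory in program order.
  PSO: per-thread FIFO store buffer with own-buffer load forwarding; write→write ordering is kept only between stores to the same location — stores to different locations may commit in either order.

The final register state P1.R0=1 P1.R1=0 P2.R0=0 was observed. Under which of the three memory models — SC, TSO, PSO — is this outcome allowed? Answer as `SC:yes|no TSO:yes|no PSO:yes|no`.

SC:no TSO:yes PSO:yes

outcome vector order: (P1.R0,P1.R1,P2.R0)
SC: 11 outcomes — {000 001 010 011 020 021 101 110 111 120 121}
TSO: 12 outcomes — {000 001 010 011 020 021 100 101 110 111 120 121}
PSO: 12 outcomes — {000 001 010 011 020 021 100 101 110 111 120 121}
target 100 ∈ {TSO,PSO}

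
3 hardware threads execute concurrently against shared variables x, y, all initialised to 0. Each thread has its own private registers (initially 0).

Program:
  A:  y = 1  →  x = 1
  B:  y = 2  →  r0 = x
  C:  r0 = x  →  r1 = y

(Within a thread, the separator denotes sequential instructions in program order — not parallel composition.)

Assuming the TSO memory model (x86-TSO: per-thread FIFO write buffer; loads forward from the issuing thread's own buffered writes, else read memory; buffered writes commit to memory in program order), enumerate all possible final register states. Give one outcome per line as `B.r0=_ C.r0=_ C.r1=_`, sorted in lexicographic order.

B.r0=0 C.r0=0 C.r1=0
B.r0=0 C.r0=0 C.r1=1
B.r0=0 C.r0=0 C.r1=2
B.r0=0 C.r0=1 C.r1=1
B.r0=0 C.r0=1 C.r1=2
B.r0=1 C.r0=0 C.r1=0
B.r0=1 C.r0=0 C.r1=1
B.r0=1 C.r0=0 C.r1=2
B.r0=1 C.r0=1 C.r1=1
B.r0=1 C.r0=1 C.r1=2

outcome vector order: (B.r0,C.r0,C.r1)
|TSO outcomes| = 10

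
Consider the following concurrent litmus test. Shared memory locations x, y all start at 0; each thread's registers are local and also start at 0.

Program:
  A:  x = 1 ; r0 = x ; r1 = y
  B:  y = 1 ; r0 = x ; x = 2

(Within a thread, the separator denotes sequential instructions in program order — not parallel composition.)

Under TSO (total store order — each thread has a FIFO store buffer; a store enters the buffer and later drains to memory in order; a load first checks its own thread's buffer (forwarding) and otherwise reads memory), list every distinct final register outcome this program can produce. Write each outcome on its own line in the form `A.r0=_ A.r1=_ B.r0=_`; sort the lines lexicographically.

outcome vector order: (A.r0,A.r1,B.r0)
|TSO outcomes| = 6

A.r0=1 A.r1=0 B.r0=0
A.r0=1 A.r1=0 B.r0=1
A.r0=1 A.r1=1 B.r0=0
A.r0=1 A.r1=1 B.r0=1
A.r0=2 A.r1=1 B.r0=0
A.r0=2 A.r1=1 B.r0=1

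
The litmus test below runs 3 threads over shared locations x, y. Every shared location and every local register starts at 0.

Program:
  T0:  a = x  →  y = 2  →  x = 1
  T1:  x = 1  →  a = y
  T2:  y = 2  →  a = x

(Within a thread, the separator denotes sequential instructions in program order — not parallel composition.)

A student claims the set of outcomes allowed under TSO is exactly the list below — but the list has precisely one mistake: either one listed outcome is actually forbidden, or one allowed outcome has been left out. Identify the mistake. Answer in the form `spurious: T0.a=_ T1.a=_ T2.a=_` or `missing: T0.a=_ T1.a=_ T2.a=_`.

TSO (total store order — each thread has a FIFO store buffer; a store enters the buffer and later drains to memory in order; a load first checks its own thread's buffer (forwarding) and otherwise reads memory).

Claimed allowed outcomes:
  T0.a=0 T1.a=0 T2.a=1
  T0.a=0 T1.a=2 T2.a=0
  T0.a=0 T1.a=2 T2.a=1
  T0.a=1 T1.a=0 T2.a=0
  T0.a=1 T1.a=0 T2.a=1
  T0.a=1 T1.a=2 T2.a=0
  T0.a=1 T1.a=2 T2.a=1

missing: T0.a=0 T1.a=0 T2.a=0

outcome vector order: (T0.a,T1.a,T2.a)
TSO: 8 outcomes — {<0 0 0>, <0 0 1>, <0 2 0>, <0 2 1>, <1 0 0>, <1 0 1>, <1 2 0>, <1 2 1>}
TSO∖claimed = {<0 0 0>}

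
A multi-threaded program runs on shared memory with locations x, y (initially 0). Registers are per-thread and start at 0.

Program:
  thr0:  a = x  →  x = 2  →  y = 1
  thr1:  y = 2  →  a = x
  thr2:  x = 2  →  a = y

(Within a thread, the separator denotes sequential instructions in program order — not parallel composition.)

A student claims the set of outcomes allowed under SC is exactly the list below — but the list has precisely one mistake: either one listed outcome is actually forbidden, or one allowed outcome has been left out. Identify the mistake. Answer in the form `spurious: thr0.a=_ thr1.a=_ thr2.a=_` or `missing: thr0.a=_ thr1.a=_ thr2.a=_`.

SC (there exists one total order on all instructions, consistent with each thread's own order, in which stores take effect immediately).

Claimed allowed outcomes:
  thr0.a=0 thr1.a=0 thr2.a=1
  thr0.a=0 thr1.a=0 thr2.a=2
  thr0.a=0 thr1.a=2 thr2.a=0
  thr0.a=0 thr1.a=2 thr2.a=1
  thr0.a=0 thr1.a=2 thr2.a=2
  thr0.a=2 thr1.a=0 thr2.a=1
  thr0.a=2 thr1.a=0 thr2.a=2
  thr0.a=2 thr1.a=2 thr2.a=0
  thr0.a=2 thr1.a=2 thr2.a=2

outcome vector order: (thr0.a,thr1.a,thr2.a)
[SC] allowed = {0/0/1; 0/0/2; 0/2/0; 0/2/1; 0/2/2; 2/0/1; 2/0/2; 2/2/0; 2/2/1; 2/2/2}
SC∖claimed = {2/2/1}

missing: thr0.a=2 thr1.a=2 thr2.a=1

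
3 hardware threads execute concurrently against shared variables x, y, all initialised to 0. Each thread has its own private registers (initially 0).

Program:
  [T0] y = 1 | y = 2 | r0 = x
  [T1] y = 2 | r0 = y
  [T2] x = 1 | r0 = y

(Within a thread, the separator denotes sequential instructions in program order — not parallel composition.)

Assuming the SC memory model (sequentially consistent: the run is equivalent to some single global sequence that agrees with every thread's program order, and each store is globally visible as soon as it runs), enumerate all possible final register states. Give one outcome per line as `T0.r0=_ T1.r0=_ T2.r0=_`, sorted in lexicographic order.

T0.r0=0 T1.r0=1 T2.r0=2
T0.r0=0 T1.r0=2 T2.r0=2
T0.r0=1 T1.r0=1 T2.r0=0
T0.r0=1 T1.r0=1 T2.r0=1
T0.r0=1 T1.r0=1 T2.r0=2
T0.r0=1 T1.r0=2 T2.r0=0
T0.r0=1 T1.r0=2 T2.r0=1
T0.r0=1 T1.r0=2 T2.r0=2

outcome vector order: (T0.r0,T1.r0,T2.r0)
|SC outcomes| = 8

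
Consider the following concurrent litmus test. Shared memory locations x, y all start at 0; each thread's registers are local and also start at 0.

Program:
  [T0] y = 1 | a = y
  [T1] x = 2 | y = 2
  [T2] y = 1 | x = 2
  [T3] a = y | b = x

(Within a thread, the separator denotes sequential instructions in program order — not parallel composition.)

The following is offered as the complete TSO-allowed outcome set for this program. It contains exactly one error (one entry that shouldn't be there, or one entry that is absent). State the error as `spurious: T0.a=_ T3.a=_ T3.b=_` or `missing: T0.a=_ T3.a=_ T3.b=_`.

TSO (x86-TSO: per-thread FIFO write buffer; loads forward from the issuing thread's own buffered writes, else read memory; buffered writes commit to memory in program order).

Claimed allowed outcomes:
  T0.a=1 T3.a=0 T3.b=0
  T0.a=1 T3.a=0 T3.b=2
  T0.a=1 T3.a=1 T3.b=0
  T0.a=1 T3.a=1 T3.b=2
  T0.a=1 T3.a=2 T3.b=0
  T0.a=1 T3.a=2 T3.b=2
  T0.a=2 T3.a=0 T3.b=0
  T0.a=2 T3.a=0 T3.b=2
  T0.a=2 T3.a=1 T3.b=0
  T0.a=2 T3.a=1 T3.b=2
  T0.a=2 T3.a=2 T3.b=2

spurious: T0.a=1 T3.a=2 T3.b=0

outcome vector order: (T0.a,T3.a,T3.b)
[TSO] allowed = {100; 102; 110; 112; 122; 200; 202; 210; 212; 222}
claimed∖TSO = {120}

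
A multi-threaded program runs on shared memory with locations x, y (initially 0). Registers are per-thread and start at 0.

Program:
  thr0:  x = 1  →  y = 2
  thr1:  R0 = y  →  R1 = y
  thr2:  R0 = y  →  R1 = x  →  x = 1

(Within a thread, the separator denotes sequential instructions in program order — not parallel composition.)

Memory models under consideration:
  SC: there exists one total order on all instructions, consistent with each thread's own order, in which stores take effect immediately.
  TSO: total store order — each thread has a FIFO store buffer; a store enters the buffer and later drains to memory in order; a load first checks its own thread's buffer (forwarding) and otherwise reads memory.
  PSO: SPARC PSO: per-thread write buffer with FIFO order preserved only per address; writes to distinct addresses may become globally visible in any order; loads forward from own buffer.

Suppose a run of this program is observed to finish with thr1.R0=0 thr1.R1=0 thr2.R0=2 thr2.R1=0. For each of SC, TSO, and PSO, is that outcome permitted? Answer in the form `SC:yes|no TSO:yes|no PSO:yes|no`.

SC:no TSO:no PSO:yes

outcome vector order: (thr1.R0,thr1.R1,thr2.R0,thr2.R1)
SC (9): 0000 0001 0021 0200 0201 0221 2200 2201 2221
TSO (9): 0000 0001 0021 0200 0201 0221 2200 2201 2221
PSO (12): 0000 0001 0020 0021 0200 0201 0220 0221 2200 2201 2220 2221
target 0020 ∈ {PSO}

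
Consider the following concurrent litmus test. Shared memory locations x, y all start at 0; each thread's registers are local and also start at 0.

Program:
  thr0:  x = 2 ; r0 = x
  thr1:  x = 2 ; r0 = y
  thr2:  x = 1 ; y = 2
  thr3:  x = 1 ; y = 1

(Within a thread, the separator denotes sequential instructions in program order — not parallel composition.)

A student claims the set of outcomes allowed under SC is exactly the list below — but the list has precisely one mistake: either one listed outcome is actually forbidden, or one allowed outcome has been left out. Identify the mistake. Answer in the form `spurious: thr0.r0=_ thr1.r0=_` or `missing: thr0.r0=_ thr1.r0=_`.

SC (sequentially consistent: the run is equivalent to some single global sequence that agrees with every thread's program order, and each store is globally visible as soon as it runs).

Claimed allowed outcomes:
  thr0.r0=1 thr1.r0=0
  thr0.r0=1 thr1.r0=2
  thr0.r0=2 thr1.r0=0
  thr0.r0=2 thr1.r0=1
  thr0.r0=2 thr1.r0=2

missing: thr0.r0=1 thr1.r0=1

outcome vector order: (thr0.r0,thr1.r0)
SC: 6 outcomes — {1/0, 1/1, 1/2, 2/0, 2/1, 2/2}
SC∖claimed = {1/1}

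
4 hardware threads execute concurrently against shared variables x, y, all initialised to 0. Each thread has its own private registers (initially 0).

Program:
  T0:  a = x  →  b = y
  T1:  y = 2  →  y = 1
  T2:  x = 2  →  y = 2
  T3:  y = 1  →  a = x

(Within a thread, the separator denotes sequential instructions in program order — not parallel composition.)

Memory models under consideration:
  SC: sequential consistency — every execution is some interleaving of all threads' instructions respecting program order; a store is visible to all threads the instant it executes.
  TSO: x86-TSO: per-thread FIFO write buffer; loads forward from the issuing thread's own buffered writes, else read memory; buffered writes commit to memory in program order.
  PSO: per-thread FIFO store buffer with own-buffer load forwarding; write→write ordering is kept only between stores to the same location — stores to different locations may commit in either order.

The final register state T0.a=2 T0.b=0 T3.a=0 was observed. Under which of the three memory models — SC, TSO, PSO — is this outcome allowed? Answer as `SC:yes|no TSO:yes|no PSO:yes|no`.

outcome vector order: (T0.a,T0.b,T3.a)
SC: 11 outcomes — {000; 002; 010; 012; 020; 022; 202; 210; 212; 220; 222}
TSO: 12 outcomes — {000; 002; 010; 012; 020; 022; 200; 202; 210; 212; 220; 222}
PSO: 12 outcomes — {000; 002; 010; 012; 020; 022; 200; 202; 210; 212; 220; 222}
target 200 ∈ {TSO,PSO}

SC:no TSO:yes PSO:yes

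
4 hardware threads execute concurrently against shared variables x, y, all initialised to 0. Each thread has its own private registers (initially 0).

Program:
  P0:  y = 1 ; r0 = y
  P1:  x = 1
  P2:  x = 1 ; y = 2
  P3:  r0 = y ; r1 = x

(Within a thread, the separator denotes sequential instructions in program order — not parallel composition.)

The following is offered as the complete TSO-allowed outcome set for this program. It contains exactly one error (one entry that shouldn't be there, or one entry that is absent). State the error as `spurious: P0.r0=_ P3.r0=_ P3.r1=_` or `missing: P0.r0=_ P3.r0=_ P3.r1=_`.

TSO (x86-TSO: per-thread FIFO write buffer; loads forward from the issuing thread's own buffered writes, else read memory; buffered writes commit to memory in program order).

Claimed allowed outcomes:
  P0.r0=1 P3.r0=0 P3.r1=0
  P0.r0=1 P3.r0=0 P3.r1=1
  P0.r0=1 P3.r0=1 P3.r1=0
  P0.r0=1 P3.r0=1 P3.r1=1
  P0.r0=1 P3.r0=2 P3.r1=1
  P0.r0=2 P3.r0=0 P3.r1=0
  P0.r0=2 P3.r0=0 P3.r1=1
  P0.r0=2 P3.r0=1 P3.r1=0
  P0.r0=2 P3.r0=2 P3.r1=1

outcome vector order: (P0.r0,P3.r0,P3.r1)
TSO: 10 outcomes — {<1 0 0>, <1 0 1>, <1 1 0>, <1 1 1>, <1 2 1>, <2 0 0>, <2 0 1>, <2 1 0>, <2 1 1>, <2 2 1>}
TSO∖claimed = {<2 1 1>}

missing: P0.r0=2 P3.r0=1 P3.r1=1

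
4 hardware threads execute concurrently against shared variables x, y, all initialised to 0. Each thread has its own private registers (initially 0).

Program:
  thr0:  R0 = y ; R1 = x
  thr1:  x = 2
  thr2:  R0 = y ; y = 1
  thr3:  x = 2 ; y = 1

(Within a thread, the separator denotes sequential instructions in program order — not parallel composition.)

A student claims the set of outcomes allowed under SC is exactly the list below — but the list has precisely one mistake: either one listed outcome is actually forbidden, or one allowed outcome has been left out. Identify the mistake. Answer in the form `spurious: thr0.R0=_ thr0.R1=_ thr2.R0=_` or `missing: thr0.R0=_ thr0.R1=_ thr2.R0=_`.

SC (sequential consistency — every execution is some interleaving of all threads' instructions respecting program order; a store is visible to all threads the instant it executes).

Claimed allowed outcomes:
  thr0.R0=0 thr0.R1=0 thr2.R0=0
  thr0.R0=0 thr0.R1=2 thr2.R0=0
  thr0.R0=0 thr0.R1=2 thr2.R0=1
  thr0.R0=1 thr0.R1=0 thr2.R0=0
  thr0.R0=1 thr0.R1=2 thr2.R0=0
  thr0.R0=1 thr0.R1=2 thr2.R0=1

outcome vector order: (thr0.R0,thr0.R1,thr2.R0)
SC: 7 outcomes — {<0 0 0>, <0 0 1>, <0 2 0>, <0 2 1>, <1 0 0>, <1 2 0>, <1 2 1>}
SC∖claimed = {<0 0 1>}

missing: thr0.R0=0 thr0.R1=0 thr2.R0=1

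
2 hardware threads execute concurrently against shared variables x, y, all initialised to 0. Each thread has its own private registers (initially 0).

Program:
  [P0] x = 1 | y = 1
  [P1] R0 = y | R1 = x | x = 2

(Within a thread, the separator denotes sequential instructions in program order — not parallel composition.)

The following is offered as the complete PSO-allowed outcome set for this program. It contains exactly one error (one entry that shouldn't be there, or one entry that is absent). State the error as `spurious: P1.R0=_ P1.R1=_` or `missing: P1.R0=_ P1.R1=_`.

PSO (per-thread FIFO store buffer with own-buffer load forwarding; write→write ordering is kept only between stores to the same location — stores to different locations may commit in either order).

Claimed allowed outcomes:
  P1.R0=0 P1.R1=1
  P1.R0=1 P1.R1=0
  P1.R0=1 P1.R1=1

outcome vector order: (P1.R0,P1.R1)
[PSO] allowed = {0/0; 0/1; 1/0; 1/1}
PSO∖claimed = {0/0}

missing: P1.R0=0 P1.R1=0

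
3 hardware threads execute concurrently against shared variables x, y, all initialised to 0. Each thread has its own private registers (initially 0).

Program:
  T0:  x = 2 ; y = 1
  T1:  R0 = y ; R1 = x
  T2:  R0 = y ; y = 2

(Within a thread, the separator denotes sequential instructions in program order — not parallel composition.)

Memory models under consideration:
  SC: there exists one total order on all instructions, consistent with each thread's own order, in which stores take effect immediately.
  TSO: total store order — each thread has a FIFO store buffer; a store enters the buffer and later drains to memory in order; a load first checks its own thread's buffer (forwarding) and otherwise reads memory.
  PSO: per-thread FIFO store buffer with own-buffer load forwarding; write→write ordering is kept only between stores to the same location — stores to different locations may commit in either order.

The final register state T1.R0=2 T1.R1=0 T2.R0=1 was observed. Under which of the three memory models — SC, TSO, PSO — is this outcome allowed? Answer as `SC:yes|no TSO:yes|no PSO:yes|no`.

SC:no TSO:no PSO:yes

outcome vector order: (T1.R0,T1.R1,T2.R0)
under SC → (0,0,0), (0,0,1), (0,2,0), (0,2,1), (1,2,0), (1,2,1), (2,0,0), (2,2,0), (2,2,1)
under TSO → (0,0,0), (0,0,1), (0,2,0), (0,2,1), (1,2,0), (1,2,1), (2,0,0), (2,2,0), (2,2,1)
under PSO → (0,0,0), (0,0,1), (0,2,0), (0,2,1), (1,0,0), (1,0,1), (1,2,0), (1,2,1), (2,0,0), (2,0,1), (2,2,0), (2,2,1)
target (2,0,1) ∈ {PSO}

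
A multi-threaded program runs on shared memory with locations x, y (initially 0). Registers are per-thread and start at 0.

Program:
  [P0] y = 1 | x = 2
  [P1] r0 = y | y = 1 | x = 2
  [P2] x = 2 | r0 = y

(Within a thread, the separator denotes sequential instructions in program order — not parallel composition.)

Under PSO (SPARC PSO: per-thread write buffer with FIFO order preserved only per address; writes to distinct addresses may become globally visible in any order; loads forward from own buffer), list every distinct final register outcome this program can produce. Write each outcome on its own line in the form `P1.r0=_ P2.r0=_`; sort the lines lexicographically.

P1.r0=0 P2.r0=0
P1.r0=0 P2.r0=1
P1.r0=1 P2.r0=0
P1.r0=1 P2.r0=1

outcome vector order: (P1.r0,P2.r0)
|PSO outcomes| = 4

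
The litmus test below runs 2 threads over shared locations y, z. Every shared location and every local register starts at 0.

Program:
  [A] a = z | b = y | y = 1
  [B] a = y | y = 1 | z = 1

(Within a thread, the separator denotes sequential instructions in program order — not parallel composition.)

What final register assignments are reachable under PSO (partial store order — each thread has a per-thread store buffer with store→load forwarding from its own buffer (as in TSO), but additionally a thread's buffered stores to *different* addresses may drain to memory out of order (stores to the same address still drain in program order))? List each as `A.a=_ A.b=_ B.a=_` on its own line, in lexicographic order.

A.a=0 A.b=0 B.a=0
A.a=0 A.b=0 B.a=1
A.a=0 A.b=1 B.a=0
A.a=1 A.b=0 B.a=0
A.a=1 A.b=1 B.a=0

outcome vector order: (A.a,A.b,B.a)
|PSO outcomes| = 5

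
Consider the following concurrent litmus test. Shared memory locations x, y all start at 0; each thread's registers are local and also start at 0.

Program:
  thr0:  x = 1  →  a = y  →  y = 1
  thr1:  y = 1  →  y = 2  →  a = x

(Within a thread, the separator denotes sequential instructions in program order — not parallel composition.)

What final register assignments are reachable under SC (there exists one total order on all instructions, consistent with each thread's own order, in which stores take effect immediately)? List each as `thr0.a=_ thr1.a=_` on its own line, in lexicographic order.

thr0.a=0 thr1.a=1
thr0.a=1 thr1.a=1
thr0.a=2 thr1.a=0
thr0.a=2 thr1.a=1

outcome vector order: (thr0.a,thr1.a)
|SC outcomes| = 4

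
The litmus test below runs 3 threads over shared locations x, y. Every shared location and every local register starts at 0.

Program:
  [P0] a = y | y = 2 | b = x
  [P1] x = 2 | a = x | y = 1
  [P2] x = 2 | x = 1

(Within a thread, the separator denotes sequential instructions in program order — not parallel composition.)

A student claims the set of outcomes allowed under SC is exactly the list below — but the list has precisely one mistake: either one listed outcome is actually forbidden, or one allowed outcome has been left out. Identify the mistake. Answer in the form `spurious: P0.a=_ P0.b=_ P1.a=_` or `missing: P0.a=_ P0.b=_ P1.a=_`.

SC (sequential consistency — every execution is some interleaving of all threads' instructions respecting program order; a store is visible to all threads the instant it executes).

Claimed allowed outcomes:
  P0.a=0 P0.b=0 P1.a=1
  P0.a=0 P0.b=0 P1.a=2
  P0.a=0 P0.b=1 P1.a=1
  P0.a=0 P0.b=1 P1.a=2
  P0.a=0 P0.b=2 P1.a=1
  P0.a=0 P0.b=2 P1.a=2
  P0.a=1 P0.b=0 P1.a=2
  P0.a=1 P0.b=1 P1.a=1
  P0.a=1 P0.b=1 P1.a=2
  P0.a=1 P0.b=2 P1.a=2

outcome vector order: (P0.a,P0.b,P1.a)
SC (9): 0/0/1, 0/0/2, 0/1/1, 0/1/2, 0/2/1, 0/2/2, 1/1/1, 1/1/2, 1/2/2
claimed∖SC = {1/0/2}

spurious: P0.a=1 P0.b=0 P1.a=2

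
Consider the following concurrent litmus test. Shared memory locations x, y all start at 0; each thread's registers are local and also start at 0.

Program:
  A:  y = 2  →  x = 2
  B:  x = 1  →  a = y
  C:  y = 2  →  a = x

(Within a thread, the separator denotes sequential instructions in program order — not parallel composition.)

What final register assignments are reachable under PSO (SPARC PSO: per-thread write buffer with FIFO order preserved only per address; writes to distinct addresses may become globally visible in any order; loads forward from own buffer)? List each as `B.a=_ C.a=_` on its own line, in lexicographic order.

outcome vector order: (B.a,C.a)
|PSO outcomes| = 6

B.a=0 C.a=0
B.a=0 C.a=1
B.a=0 C.a=2
B.a=2 C.a=0
B.a=2 C.a=1
B.a=2 C.a=2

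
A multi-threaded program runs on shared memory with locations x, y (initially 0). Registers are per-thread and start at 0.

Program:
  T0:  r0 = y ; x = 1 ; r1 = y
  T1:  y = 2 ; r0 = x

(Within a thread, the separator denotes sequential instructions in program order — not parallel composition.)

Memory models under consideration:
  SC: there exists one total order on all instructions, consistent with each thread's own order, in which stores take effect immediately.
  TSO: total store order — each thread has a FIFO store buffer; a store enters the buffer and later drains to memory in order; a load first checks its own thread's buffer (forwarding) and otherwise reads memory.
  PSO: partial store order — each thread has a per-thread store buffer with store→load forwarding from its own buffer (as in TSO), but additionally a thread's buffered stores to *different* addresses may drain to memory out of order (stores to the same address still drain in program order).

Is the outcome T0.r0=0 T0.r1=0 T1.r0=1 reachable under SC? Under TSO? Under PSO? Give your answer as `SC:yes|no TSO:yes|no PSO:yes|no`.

SC:yes TSO:yes PSO:yes

outcome vector order: (T0.r0,T0.r1,T1.r0)
[SC] allowed = {001; 020; 021; 220; 221}
[TSO] allowed = {000; 001; 020; 021; 220; 221}
[PSO] allowed = {000; 001; 020; 021; 220; 221}
target 001 ∈ {SC,TSO,PSO}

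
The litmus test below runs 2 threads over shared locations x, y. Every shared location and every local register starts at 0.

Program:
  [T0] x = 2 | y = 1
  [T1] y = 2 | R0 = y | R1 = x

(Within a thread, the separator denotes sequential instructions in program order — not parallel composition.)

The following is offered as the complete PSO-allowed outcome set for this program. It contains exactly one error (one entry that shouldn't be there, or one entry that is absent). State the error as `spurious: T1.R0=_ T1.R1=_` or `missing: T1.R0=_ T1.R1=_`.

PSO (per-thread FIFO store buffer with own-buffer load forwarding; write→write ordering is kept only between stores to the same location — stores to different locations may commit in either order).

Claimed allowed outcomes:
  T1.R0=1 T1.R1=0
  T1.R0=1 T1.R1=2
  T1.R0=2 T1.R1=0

outcome vector order: (T1.R0,T1.R1)
under PSO → <1 0>; <1 2>; <2 0>; <2 2>
PSO∖claimed = {<2 2>}

missing: T1.R0=2 T1.R1=2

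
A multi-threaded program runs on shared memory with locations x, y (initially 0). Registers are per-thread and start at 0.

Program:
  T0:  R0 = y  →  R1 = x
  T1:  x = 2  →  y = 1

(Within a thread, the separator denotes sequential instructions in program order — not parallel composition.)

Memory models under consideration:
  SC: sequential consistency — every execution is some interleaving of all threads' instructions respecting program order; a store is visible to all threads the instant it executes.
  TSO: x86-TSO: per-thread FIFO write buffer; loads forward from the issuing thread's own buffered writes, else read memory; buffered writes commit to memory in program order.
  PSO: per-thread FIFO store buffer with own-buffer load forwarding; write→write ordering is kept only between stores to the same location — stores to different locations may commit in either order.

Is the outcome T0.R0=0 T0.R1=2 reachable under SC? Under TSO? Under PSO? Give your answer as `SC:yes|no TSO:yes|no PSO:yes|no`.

outcome vector order: (T0.R0,T0.R1)
SC (3): 00; 02; 12
TSO (3): 00; 02; 12
PSO (4): 00; 02; 10; 12
target 02 ∈ {SC,TSO,PSO}

SC:yes TSO:yes PSO:yes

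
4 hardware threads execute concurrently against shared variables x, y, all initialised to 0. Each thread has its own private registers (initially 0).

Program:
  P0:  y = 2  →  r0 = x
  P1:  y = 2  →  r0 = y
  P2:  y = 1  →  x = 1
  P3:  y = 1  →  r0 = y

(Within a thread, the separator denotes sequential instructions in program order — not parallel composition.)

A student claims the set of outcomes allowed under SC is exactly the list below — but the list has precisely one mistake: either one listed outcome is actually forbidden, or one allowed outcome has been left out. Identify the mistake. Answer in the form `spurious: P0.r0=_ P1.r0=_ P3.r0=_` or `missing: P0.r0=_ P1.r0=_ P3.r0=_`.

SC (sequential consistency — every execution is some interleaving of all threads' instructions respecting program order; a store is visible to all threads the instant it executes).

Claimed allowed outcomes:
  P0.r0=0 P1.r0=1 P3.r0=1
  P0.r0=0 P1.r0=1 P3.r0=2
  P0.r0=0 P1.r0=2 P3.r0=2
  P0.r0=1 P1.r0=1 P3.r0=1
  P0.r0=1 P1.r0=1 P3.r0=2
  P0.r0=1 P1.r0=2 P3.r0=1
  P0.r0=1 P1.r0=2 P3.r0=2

missing: P0.r0=0 P1.r0=2 P3.r0=1

outcome vector order: (P0.r0,P1.r0,P3.r0)
SC: 8 outcomes — {<0 1 1>; <0 1 2>; <0 2 1>; <0 2 2>; <1 1 1>; <1 1 2>; <1 2 1>; <1 2 2>}
SC∖claimed = {<0 2 1>}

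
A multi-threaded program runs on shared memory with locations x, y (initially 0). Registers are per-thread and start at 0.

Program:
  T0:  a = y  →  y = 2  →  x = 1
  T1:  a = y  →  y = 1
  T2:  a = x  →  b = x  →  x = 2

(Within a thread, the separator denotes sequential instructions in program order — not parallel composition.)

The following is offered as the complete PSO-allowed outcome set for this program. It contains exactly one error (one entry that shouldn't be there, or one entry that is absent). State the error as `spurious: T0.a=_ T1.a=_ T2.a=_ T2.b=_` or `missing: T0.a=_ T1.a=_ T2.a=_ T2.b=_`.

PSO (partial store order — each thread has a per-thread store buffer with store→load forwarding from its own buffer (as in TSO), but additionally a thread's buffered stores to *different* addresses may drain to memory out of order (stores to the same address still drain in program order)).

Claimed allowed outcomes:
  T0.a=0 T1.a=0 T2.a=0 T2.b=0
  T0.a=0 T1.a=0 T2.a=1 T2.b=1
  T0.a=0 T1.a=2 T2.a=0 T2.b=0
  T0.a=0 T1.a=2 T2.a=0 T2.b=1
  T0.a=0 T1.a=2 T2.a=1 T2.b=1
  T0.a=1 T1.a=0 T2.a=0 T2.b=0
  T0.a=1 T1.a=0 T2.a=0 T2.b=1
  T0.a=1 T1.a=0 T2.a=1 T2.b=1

outcome vector order: (T0.a,T1.a,T2.a,T2.b)
PSO (9): <0 0 0 0> <0 0 0 1> <0 0 1 1> <0 2 0 0> <0 2 0 1> <0 2 1 1> <1 0 0 0> <1 0 0 1> <1 0 1 1>
PSO∖claimed = {<0 0 0 1>}

missing: T0.a=0 T1.a=0 T2.a=0 T2.b=1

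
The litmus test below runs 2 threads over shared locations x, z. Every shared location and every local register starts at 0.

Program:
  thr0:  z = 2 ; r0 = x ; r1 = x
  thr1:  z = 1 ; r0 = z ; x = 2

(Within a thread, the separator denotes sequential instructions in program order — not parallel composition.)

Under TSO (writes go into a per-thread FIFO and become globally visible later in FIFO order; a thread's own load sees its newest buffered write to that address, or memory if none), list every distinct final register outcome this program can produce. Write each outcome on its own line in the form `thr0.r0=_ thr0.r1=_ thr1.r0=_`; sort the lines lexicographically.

outcome vector order: (thr0.r0,thr0.r1,thr1.r0)
|TSO outcomes| = 6

thr0.r0=0 thr0.r1=0 thr1.r0=1
thr0.r0=0 thr0.r1=0 thr1.r0=2
thr0.r0=0 thr0.r1=2 thr1.r0=1
thr0.r0=0 thr0.r1=2 thr1.r0=2
thr0.r0=2 thr0.r1=2 thr1.r0=1
thr0.r0=2 thr0.r1=2 thr1.r0=2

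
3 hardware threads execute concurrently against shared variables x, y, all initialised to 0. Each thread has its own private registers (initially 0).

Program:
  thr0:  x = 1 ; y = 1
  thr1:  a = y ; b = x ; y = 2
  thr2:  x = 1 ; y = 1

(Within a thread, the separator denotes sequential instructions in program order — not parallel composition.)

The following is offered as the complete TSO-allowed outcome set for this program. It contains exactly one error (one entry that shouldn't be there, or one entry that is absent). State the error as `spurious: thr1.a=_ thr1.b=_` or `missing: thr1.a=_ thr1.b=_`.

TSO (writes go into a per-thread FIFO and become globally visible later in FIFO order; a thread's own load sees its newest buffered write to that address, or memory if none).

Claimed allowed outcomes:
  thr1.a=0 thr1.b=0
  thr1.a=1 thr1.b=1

outcome vector order: (thr1.a,thr1.b)
under TSO → 00; 01; 11
TSO∖claimed = {01}

missing: thr1.a=0 thr1.b=1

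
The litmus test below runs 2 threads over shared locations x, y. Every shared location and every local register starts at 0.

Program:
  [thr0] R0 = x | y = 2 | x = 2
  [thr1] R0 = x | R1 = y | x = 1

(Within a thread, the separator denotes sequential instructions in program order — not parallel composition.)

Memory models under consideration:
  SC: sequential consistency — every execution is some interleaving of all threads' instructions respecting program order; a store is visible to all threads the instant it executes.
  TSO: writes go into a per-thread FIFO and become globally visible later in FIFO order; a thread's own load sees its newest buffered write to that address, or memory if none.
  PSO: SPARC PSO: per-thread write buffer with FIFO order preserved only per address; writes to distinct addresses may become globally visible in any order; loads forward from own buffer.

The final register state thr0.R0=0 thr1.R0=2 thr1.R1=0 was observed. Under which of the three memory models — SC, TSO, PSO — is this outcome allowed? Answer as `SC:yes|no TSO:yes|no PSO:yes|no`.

SC:no TSO:no PSO:yes

outcome vector order: (thr0.R0,thr1.R0,thr1.R1)
SC (4): <0 0 0>, <0 0 2>, <0 2 2>, <1 0 0>
TSO (4): <0 0 0>, <0 0 2>, <0 2 2>, <1 0 0>
PSO (5): <0 0 0>, <0 0 2>, <0 2 0>, <0 2 2>, <1 0 0>
target <0 2 0> ∈ {PSO}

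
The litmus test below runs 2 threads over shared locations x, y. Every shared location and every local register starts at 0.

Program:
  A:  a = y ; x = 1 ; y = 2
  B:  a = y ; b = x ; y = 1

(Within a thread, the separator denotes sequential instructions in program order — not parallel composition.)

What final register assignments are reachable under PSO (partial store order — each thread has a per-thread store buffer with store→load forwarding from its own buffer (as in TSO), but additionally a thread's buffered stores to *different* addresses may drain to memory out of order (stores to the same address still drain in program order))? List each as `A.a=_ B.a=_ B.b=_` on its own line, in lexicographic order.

A.a=0 B.a=0 B.b=0
A.a=0 B.a=0 B.b=1
A.a=0 B.a=2 B.b=0
A.a=0 B.a=2 B.b=1
A.a=1 B.a=0 B.b=0

outcome vector order: (A.a,B.a,B.b)
|PSO outcomes| = 5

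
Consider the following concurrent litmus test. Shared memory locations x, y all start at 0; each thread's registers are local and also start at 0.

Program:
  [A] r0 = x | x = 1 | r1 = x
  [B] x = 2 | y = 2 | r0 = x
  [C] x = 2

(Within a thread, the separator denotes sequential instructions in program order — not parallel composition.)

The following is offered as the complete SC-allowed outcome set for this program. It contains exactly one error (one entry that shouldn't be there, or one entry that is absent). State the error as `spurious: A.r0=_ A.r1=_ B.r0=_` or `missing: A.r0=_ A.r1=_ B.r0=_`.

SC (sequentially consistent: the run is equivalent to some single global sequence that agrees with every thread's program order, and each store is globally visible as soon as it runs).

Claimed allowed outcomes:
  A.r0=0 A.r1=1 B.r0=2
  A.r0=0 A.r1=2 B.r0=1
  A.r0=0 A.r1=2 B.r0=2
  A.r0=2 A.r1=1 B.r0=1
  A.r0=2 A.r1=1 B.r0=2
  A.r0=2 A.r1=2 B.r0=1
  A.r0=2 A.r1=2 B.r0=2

outcome vector order: (A.r0,A.r1,B.r0)
under SC → <0 1 1> <0 1 2> <0 2 1> <0 2 2> <2 1 1> <2 1 2> <2 2 1> <2 2 2>
SC∖claimed = {<0 1 1>}

missing: A.r0=0 A.r1=1 B.r0=1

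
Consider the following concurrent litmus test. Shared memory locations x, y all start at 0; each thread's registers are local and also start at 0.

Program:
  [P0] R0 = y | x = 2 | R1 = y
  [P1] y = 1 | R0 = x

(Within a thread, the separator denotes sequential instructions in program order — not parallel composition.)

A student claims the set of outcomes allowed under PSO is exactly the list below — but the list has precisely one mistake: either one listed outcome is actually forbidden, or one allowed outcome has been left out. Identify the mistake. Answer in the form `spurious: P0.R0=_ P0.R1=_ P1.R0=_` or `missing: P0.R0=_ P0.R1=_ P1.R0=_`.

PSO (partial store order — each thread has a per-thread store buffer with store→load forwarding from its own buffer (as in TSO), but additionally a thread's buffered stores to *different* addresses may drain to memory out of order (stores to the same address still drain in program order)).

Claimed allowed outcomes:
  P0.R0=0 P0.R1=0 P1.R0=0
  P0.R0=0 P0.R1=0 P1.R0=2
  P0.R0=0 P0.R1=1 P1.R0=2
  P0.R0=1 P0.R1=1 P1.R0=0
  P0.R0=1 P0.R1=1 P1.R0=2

outcome vector order: (P0.R0,P0.R1,P1.R0)
PSO (6): 000 002 010 012 110 112
PSO∖claimed = {010}

missing: P0.R0=0 P0.R1=1 P1.R0=0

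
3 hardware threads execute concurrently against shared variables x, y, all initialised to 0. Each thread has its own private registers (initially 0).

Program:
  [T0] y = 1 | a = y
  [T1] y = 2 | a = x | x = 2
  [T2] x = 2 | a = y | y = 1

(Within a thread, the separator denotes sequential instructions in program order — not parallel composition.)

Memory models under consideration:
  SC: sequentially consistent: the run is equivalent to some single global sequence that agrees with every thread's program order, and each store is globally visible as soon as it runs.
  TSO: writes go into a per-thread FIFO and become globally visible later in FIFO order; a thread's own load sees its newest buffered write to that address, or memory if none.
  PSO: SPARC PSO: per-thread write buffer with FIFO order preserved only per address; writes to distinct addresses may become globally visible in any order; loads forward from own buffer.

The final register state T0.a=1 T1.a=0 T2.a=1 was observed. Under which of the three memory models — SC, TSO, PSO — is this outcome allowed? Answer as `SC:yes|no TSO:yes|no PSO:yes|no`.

outcome vector order: (T0.a,T1.a,T2.a)
[SC] allowed = {101 102 120 121 122 202 220 221 222}
[TSO] allowed = {100 101 102 120 121 122 200 201 202 220 221 222}
[PSO] allowed = {100 101 102 120 121 122 200 201 202 220 221 222}
target 101 ∈ {SC,TSO,PSO}

SC:yes TSO:yes PSO:yes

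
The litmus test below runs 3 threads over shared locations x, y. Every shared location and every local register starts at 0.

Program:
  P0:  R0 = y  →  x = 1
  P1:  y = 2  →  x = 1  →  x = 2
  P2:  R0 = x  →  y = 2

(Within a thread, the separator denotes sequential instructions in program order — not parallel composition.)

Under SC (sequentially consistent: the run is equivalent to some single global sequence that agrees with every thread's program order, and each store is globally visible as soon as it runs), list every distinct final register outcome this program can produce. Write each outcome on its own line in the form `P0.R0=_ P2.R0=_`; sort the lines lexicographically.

outcome vector order: (P0.R0,P2.R0)
|SC outcomes| = 6

P0.R0=0 P2.R0=0
P0.R0=0 P2.R0=1
P0.R0=0 P2.R0=2
P0.R0=2 P2.R0=0
P0.R0=2 P2.R0=1
P0.R0=2 P2.R0=2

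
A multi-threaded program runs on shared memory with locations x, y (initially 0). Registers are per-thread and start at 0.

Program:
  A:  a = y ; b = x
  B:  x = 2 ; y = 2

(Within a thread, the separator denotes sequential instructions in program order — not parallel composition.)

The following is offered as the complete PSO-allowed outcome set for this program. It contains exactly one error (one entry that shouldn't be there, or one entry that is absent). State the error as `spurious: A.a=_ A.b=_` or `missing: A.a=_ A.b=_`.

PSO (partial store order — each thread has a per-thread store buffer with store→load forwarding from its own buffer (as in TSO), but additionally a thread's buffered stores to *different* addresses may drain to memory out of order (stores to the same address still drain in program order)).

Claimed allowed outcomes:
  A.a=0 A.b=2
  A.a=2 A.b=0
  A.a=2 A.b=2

missing: A.a=0 A.b=0

outcome vector order: (A.a,A.b)
under PSO → (0,0) (0,2) (2,0) (2,2)
PSO∖claimed = {(0,0)}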